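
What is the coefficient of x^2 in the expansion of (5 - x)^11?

The general term is C(11,j)·(5)^j·(-x)^(11-j); the x^2 term has j = 9.
C(11,9) = 55.
Coefficient = C(11,9) · 5^9 = 55 · 1953125 = 107421875.

107421875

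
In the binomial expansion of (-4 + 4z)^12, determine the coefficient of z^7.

-13287555072

The general term is C(12,j)·(-4)^j·(4z)^(12-j); the z^7 term has j = 5.
C(12,5) = 792.
Coefficient = C(12,5) · (-4)^5 · 4^7 = 792 · (-1024) · 16384 = -13287555072.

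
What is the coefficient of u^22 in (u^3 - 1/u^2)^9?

-9

General term: C(9,j)·(u^3)^j·(-1/u^2)^(9-j), with u-exponent 3j − 2(9−j) = 5j − 18.
Set 5j − 18 = 22: j = 8.
C(9,8) = 9; 1^8 = 1; (-1)^1 = -1.
Coefficient = 9 · 1 · (-1) = -9.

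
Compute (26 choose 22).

14950

C(26,22) = C(26,4) by symmetry.
C(26,4) = (26·25·24·23) / 4! = 358800 / 24 = 14950.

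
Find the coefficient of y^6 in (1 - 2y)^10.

The general term is C(10,j)·(1)^j·(-2y)^(10-j); the y^6 term has j = 4.
C(10,4) = 210.
Coefficient = C(10,4) · (-2)^6 = 210 · 64 = 13440.

13440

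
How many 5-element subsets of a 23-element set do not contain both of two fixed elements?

32319

All 5-subsets: C(23,5) = 33649. Those containing both fixed elements: C(21,3) = 1330.
33649 − 1330 = 32319.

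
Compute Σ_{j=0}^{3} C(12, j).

1 + 12 + 66 + 220 = 299.

299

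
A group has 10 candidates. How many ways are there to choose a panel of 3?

120

This is C(10,3) = 120.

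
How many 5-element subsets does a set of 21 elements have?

20349

C(21,5) = (21·20·19·18·17) / 5! = 2441880 / 120 = 20349.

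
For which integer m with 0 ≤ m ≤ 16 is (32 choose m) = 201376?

5

C(32,m) increases on 0 ≤ m ≤ 16. C(32,4) = 35960 and C(32,5) = 201376, so m = 5.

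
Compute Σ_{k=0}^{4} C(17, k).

1 + 17 + 136 + 680 + 2380 = 3214.

3214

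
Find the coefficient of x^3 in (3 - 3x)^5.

The general term is C(5,j)·(3)^j·(-3x)^(5-j); the x^3 term has j = 2.
C(5,2) = 10.
Coefficient = C(5,2) · 3^2 · (-3)^3 = 10 · 9 · (-27) = -2430.

-2430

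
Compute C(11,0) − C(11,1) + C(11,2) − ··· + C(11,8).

The partial alternating sum Σ_{k=0}^{8} (−1)^k C(11,k) = (−1)^8 C(10,8) = 45.

45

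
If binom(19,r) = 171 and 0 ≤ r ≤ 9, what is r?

2

C(19,r) increases on 0 ≤ r ≤ 9. C(19,1) = 19 and C(19,2) = 171, so r = 2.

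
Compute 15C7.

C(15,7) = (15·14·13·12·11·10·9) / 7! = 32432400 / 5040 = 6435.

6435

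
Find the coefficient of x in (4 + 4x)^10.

10485760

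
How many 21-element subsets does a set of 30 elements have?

14307150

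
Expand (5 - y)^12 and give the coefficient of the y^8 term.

309375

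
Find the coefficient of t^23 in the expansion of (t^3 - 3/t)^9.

-27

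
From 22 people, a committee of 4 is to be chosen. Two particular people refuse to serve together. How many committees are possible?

All 4-subsets: C(22,4) = 7315. Those containing both fixed elements: C(20,2) = 190.
7315 − 190 = 7125.

7125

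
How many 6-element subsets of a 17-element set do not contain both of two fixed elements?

11011

All 6-subsets: C(17,6) = 12376. Those containing both fixed elements: C(15,4) = 1365.
12376 − 1365 = 11011.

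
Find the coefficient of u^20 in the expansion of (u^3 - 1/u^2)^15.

-3003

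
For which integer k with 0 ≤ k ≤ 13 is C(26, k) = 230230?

6

C(26,k) increases on 0 ≤ k ≤ 13. C(26,5) = 65780 and C(26,6) = 230230, so k = 6.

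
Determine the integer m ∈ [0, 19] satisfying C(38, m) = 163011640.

9

C(38,m) increases on 0 ≤ m ≤ 19. C(38,8) = 48903492 and C(38,9) = 163011640, so m = 9.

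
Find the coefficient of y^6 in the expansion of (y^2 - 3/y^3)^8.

252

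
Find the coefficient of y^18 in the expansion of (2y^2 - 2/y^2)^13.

638976

General term: C(13,j)·(2y^2)^j·(-2/y^2)^(13-j), with y-exponent 2j − 2(13−j) = 4j − 26.
Set 4j − 26 = 18: j = 11.
C(13,11) = 78; 2^11 = 2048; (-2)^2 = 4.
Coefficient = 78 · 2048 · 4 = 638976.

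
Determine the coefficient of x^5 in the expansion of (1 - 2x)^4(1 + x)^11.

198

Coefficient of x^5 = Σ_{j} C(4,j)·(-2)^j·C(11,5-j)·1^(5-j) for j from 0 to 4.
= 462 + (-2640) + 3960 + (-1760) + 176 = 198.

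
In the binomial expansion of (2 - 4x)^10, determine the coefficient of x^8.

11796480

The general term is C(10,j)·(2)^j·(-4x)^(10-j); the x^8 term has j = 2.
C(10,2) = 45.
Coefficient = C(10,2) · 2^2 · (-4)^8 = 45 · 4 · 65536 = 11796480.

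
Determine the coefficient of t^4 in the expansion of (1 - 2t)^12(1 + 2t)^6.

-960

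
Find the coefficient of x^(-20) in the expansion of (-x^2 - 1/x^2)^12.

12

General term: C(12,j)·(-x^2)^j·(-1/x^2)^(12-j), with x-exponent 2j − 2(12−j) = 4j − 24.
Set 4j − 24 = -20: j = 1.
C(12,1) = 12; (-1)^1 = -1; (-1)^11 = -1.
Coefficient = 12 · (-1) · (-1) = 12.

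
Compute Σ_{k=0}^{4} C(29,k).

1 + 29 + 406 + 3654 + 23751 = 27841.

27841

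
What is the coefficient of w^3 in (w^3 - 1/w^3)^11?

General term: C(11,j)·(w^3)^j·(-1/w^3)^(11-j), with w-exponent 3j − 3(11−j) = 6j − 33.
Set 6j − 33 = 3: j = 6.
C(11,6) = 462; 1^6 = 1; (-1)^5 = -1.
Coefficient = 462 · 1 · (-1) = -462.

-462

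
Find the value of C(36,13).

C(36,13) = (36·35·34·33·32·31·30·29·28·27·26·25·24) / 13! = 14389334903623680000 / 6227020800 = 2310789600.

2310789600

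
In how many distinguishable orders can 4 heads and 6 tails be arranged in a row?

210

Choose positions for the heads: C(10,4) = 210.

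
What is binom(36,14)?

C(36,14) = (36·35·34·33·32·31·30·29·28·27·26·25·24·23) / 14! = 330954702783344640000 / 87178291200 = 3796297200.

3796297200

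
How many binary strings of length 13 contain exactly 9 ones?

Choose the 9 positions: C(13,9) = 715.

715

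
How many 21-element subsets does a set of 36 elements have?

5567902560

C(36,21) = C(36,15) by symmetry.
C(36,15) = (36·35·34·33·32·31·30·29·28·27·26·25·24·23·22) / 15! = 7281003461233582080000 / 1307674368000 = 5567902560.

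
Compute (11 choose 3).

165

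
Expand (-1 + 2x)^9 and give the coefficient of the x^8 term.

-2304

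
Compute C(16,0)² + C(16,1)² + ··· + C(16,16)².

By Vandermonde's identity, Σ C(16,j)² = C(32,16) = 601080390.

601080390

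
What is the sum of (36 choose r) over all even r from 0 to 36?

34359738368

Half of (1+1)^36 + (1−1)^36 gives the even-index sum: 2^35 = 34359738368.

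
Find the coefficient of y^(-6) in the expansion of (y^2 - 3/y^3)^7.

2835

General term: C(7,j)·(y^2)^j·(-3/y^3)^(7-j), with y-exponent 2j − 3(7−j) = 5j − 21.
Set 5j − 21 = -6: j = 3.
C(7,3) = 35; 1^3 = 1; (-3)^4 = 81.
Coefficient = 35 · 1 · 81 = 2835.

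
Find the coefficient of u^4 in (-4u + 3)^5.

The general term is C(5,j)·(-4u)^j·(3)^(5-j); the u^4 term has j = 4.
C(5,4) = 5.
Coefficient = C(5,4) · (-4)^4 · 3^1 = 5 · 256 · 3 = 3840.

3840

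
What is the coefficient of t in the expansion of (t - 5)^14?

-17089843750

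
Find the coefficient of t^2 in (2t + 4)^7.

The general term is C(7,j)·(2t)^j·(4)^(7-j); the t^2 term has j = 2.
C(7,2) = 21.
Coefficient = C(7,2) · 2^2 · 4^5 = 21 · 4 · 1024 = 86016.

86016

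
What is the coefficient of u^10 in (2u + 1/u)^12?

24576

General term: C(12,j)·(2u)^j·(1/u)^(12-j), with u-exponent 1j − 1(12−j) = 2j − 12.
Set 2j − 12 = 10: j = 11.
C(12,11) = 12; 2^11 = 2048; 1^1 = 1.
Coefficient = 12 · 2048 · 1 = 24576.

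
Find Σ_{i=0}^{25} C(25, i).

33554432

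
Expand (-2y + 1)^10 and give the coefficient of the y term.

-20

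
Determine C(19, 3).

969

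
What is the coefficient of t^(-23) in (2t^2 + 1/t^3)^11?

General term: C(11,j)·(2t^2)^j·(1/t^3)^(11-j), with t-exponent 2j − 3(11−j) = 5j − 33.
Set 5j − 33 = -23: j = 2.
C(11,2) = 55; 2^2 = 4; 1^9 = 1.
Coefficient = 55 · 4 · 1 = 220.

220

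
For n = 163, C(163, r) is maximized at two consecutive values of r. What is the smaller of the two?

81

For odd n = 163, C(163,r) peaks at r = (n−1)/2 and (n+1)/2; the smaller is 81.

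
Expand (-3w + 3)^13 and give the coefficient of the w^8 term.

The general term is C(13,j)·(-3w)^j·(3)^(13-j); the w^8 term has j = 8.
C(13,8) = 1287.
Coefficient = C(13,8) · (-3)^8 · 3^5 = 1287 · 6561 · 243 = 2051893701.

2051893701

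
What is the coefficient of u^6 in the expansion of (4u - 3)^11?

-459841536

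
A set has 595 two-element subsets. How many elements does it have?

n(n−1)/2 = 595 ⇒ n(n−1) = 1190. Since 35·34 = 1190, n = 35.

35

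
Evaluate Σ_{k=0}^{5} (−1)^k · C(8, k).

The partial alternating sum Σ_{k=0}^{5} (−1)^k C(8,k) = (−1)^5 C(7,5) = -21.

-21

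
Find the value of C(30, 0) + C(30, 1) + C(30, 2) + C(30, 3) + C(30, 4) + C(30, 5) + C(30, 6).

1 + 30 + 435 + 4060 + 27405 + 142506 + 593775 = 768212.

768212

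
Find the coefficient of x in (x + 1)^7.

7

The general term is C(7,j)·(x)^j·(1)^(7-j); the x^1 term has j = 1.
C(7,1) = 7.
Coefficient = C(7,1) = 7.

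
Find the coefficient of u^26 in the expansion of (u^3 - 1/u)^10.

-10

General term: C(10,j)·(u^3)^j·(-1/u)^(10-j), with u-exponent 3j − 1(10−j) = 4j − 10.
Set 4j − 10 = 26: j = 9.
C(10,9) = 10; 1^9 = 1; (-1)^1 = -1.
Coefficient = 10 · 1 · (-1) = -10.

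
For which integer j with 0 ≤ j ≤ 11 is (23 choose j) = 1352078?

11

C(23,j) increases on 0 ≤ j ≤ 11. C(23,10) = 1144066 and C(23,11) = 1352078, so j = 11.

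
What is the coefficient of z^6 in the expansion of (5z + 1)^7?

The general term is C(7,j)·(5z)^j·(1)^(7-j); the z^6 term has j = 6.
C(7,6) = 7.
Coefficient = C(7,6) · 5^6 = 7 · 15625 = 109375.

109375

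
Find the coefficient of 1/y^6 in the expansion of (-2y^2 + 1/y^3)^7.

General term: C(7,j)·(-2y^2)^j·(1/y^3)^(7-j), with y-exponent 2j − 3(7−j) = 5j − 21.
Set 5j − 21 = -6: j = 3.
C(7,3) = 35; (-2)^3 = -8; 1^4 = 1.
Coefficient = 35 · (-8) · 1 = -280.

-280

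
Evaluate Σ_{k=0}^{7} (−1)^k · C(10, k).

-36

The partial alternating sum Σ_{k=0}^{7} (−1)^k C(10,k) = (−1)^7 C(9,7) = -36.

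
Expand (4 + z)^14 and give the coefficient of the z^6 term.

196804608

The general term is C(14,j)·(4)^j·(z)^(14-j); the z^6 term has j = 8.
C(14,8) = 3003.
Coefficient = C(14,8) · 4^8 = 3003 · 65536 = 196804608.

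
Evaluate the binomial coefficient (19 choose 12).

50388

C(19,12) = C(19,7) by symmetry.
C(19,7) = (19·18·17·16·15·14·13) / 7! = 253955520 / 5040 = 50388.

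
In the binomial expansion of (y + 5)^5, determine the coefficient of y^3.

250

The general term is C(5,j)·(y)^j·(5)^(5-j); the y^3 term has j = 3.
C(5,3) = 10.
Coefficient = C(5,3) · 5^2 = 10 · 25 = 250.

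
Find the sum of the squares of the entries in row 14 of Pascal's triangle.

Σ C(14,k)² is the coefficient of x^14 in (1+x)^14(1+x)^14 = (1+x)^28, i.e. C(28,14) = 40116600.

40116600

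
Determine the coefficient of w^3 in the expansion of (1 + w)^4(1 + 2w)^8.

996

Coefficient of w^3 = Σ_{j} C(4,j)·1^j·C(8,3-j)·2^(3-j) for j from 0 to 3.
= 448 + 448 + 96 + 4 = 996.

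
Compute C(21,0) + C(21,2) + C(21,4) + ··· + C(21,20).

Even-i terms of row 21 sum to 2^20 = 1048576.

1048576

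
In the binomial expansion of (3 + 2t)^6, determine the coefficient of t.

2916

The general term is C(6,j)·(3)^j·(2t)^(6-j); the t^1 term has j = 5.
C(6,5) = 6.
Coefficient = C(6,5) · 3^5 · 2^1 = 6 · 243 · 2 = 2916.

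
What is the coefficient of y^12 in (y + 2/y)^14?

28

General term: C(14,j)·(y)^j·(2/y)^(14-j), with y-exponent 1j − 1(14−j) = 2j − 14.
Set 2j − 14 = 12: j = 13.
C(14,13) = 14; 1^13 = 1; 2^1 = 2.
Coefficient = 14 · 1 · 2 = 28.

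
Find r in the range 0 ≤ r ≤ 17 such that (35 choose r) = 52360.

4

C(35,r) increases on 0 ≤ r ≤ 17. C(35,3) = 6545 and C(35,4) = 52360, so r = 4.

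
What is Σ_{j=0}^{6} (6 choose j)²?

924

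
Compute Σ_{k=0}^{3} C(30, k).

1 + 30 + 435 + 4060 = 4526.

4526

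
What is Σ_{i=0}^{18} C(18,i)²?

Σ C(18,i)² is the coefficient of x^18 in (1+x)^18(1+x)^18 = (1+x)^36, i.e. C(36,18) = 9075135300.

9075135300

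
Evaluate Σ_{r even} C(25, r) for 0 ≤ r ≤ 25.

16777216

Half of (1+1)^25 + (1−1)^25 gives the even-index sum: 2^24 = 16777216.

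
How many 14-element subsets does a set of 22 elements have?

319770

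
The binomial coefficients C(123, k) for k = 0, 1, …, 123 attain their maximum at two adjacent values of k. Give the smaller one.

61

For odd n = 123, C(123,k) peaks at k = (n−1)/2 and (n+1)/2; the smaller is 61.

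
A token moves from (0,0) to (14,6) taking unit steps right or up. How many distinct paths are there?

38760

Each path is a sequence of 20 steps with 14 rights: C(20,14) = 38760.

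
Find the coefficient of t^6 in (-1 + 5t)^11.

The general term is C(11,j)·(-1)^j·(5t)^(11-j); the t^6 term has j = 5.
C(11,5) = 462.
Coefficient = C(11,5) · (-1)^5 · 5^6 = 462 · (-1) · 15625 = -7218750.

-7218750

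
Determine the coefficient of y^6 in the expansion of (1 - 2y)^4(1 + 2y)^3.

-64

Coefficient of y^6 = Σ_{j} C(4,j)·(-2)^j·C(3,6-j)·2^(6-j) for j from 3 to 4.
= (-256) + 192 = -64.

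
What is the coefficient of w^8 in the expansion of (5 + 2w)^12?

79200000

The general term is C(12,j)·(5)^j·(2w)^(12-j); the w^8 term has j = 4.
C(12,4) = 495.
Coefficient = C(12,4) · 5^4 · 2^8 = 495 · 625 · 256 = 79200000.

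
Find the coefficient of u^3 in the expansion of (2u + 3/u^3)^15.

50319360

General term: C(15,j)·(2u)^j·(3/u^3)^(15-j), with u-exponent 1j − 3(15−j) = 4j − 45.
Set 4j − 45 = 3: j = 12.
C(15,12) = 455; 2^12 = 4096; 3^3 = 27.
Coefficient = 455 · 4096 · 27 = 50319360.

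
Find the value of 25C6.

177100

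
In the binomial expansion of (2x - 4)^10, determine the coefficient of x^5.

-8257536

The general term is C(10,j)·(2x)^j·(-4)^(10-j); the x^5 term has j = 5.
C(10,5) = 252.
Coefficient = C(10,5) · 2^5 · (-4)^5 = 252 · 32 · (-1024) = -8257536.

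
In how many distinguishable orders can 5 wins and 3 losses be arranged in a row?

56

Choose positions for the wins: C(8,5) = 56.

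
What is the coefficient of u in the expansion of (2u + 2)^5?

160

The general term is C(5,j)·(2u)^j·(2)^(5-j); the u^1 term has j = 1.
C(5,1) = 5.
Coefficient = C(5,1) · 2^1 · 2^4 = 5 · 2 · 16 = 160.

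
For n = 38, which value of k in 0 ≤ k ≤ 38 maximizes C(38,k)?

19

C(38,k) is maximized at k = 38/2 = 19.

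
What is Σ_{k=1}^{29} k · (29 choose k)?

Since k·C(29,k) = 29·C(28,k−1), the sum is 29·2^28 = 29·268435456 = 7784628224.

7784628224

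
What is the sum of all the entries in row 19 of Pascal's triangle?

524288

Setting x = 1 in (1+x)^19 gives Σ C(19,r) = 2^19 = 524288.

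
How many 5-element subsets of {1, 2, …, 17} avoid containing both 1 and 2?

All 5-subsets: C(17,5) = 6188. Those containing both fixed elements: C(15,3) = 455.
6188 − 455 = 5733.

5733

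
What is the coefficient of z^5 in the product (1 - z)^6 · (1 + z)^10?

Coefficient of z^5 = Σ_{j} C(6,j)·(-1)^j·C(10,5-j)·1^(5-j) for j from 0 to 5.
= 252 + (-1260) + 1800 + (-900) + 150 + (-6) = 36.

36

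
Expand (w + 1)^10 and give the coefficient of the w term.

The general term is C(10,j)·(w)^j·(1)^(10-j); the w^1 term has j = 1.
C(10,1) = 10.
Coefficient = C(10,1) = 10.

10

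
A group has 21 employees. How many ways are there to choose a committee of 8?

203490

This is C(21,8) = 203490.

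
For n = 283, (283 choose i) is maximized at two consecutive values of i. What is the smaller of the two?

141

For odd n = 283, C(283,i) peaks at i = (n−1)/2 and (n+1)/2; the smaller is 141.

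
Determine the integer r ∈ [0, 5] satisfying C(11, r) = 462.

C(11,r) increases on 0 ≤ r ≤ 5. C(11,4) = 330 and C(11,5) = 462, so r = 5.

5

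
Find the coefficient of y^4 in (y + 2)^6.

60

The general term is C(6,j)·(y)^j·(2)^(6-j); the y^4 term has j = 4.
C(6,4) = 15.
Coefficient = C(6,4) · 2^2 = 15 · 4 = 60.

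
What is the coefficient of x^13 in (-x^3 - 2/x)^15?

-1647360

General term: C(15,j)·(-x^3)^j·(-2/x)^(15-j), with x-exponent 3j − 1(15−j) = 4j − 15.
Set 4j − 15 = 13: j = 7.
C(15,7) = 6435; (-1)^7 = -1; (-2)^8 = 256.
Coefficient = 6435 · (-1) · 256 = -1647360.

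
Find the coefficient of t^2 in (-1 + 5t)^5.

The general term is C(5,j)·(-1)^j·(5t)^(5-j); the t^2 term has j = 3.
C(5,3) = 10.
Coefficient = C(5,3) · (-1)^3 · 5^2 = 10 · (-1) · 25 = -250.

-250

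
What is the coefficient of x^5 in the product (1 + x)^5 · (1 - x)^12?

Coefficient of x^5 = Σ_{j} C(5,j)·1^j·C(12,5-j)·(-1)^(5-j) for j from 0 to 5.
= (-792) + 2475 + (-2200) + 660 + (-60) + 1 = 84.

84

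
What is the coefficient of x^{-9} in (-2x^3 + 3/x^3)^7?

General term: C(7,j)·(-2x^3)^j·(3/x^3)^(7-j), with x-exponent 3j − 3(7−j) = 6j − 21.
Set 6j − 21 = -9: j = 2.
C(7,2) = 21; (-2)^2 = 4; 3^5 = 243.
Coefficient = 21 · 4 · 243 = 20412.

20412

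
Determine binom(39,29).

635745396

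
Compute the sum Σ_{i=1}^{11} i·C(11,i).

Differentiating (1+x)^11 and setting x=1: Σ i·C(11,i) = 11·2^10 = 11264.

11264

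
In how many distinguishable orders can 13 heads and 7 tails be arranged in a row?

77520

Choose positions for the heads: C(20,13) = 77520.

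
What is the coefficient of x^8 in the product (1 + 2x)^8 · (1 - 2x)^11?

Coefficient of x^8 = Σ_{j} C(8,j)·2^j·C(11,8-j)·(-2)^(8-j) for j from 0 to 8.
= 42240 + (-675840) + 3311616 + (-6623232) + 5913600 + (-2365440) + 394240 + (-22528) + 256 = -25088.

-25088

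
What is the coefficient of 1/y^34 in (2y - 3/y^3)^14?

General term: C(14,j)·(2y)^j·(-3/y^3)^(14-j), with y-exponent 1j − 3(14−j) = 4j − 42.
Set 4j − 42 = -34: j = 2.
C(14,2) = 91; 2^2 = 4; (-3)^12 = 531441.
Coefficient = 91 · 4 · 531441 = 193444524.

193444524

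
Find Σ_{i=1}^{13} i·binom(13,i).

Since i·C(13,i) = 13·C(12,i−1), the sum is 13·2^12 = 13·4096 = 53248.

53248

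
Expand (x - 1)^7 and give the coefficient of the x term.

7

The general term is C(7,j)·(x)^j·(-1)^(7-j); the x^1 term has j = 1.
C(7,1) = 7.
Coefficient = C(7,1) = 7.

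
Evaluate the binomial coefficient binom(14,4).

C(14,4) = (14·13·12·11) / 4! = 24024 / 24 = 1001.

1001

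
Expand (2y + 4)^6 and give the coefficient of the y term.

The general term is C(6,j)·(2y)^j·(4)^(6-j); the y^1 term has j = 1.
C(6,1) = 6.
Coefficient = C(6,1) · 2^1 · 4^5 = 6 · 2 · 1024 = 12288.

12288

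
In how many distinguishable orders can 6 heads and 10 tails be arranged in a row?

Choose positions for the heads: C(16,6) = 8008.

8008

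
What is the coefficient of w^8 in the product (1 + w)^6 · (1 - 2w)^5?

120

Coefficient of w^8 = Σ_{j} C(6,j)·1^j·C(5,8-j)·(-2)^(8-j) for j from 3 to 6.
= (-640) + 1200 + (-480) + 40 = 120.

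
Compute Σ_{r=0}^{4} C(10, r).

1 + 10 + 45 + 120 + 210 = 386.

386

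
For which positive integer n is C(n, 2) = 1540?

n(n−1)/2 = 1540 ⇒ n(n−1) = 3080. Since 56·55 = 3080, n = 56.

56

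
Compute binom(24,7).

346104

C(24,7) = (24·23·22·21·20·19·18) / 7! = 1744364160 / 5040 = 346104.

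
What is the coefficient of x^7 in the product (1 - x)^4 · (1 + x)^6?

-8

Coefficient of x^7 = Σ_{j} C(4,j)·(-1)^j·C(6,7-j)·1^(7-j) for j from 1 to 4.
= (-4) + 36 + (-60) + 20 = -8.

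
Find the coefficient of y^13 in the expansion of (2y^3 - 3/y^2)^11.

General term: C(11,j)·(2y^3)^j·(-3/y^2)^(11-j), with y-exponent 3j − 2(11−j) = 5j − 22.
Set 5j − 22 = 13: j = 7.
C(11,7) = 330; 2^7 = 128; (-3)^4 = 81.
Coefficient = 330 · 128 · 81 = 3421440.

3421440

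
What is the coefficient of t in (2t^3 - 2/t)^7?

General term: C(7,j)·(2t^3)^j·(-2/t)^(7-j), with t-exponent 3j − 1(7−j) = 4j − 7.
Set 4j − 7 = 1: j = 2.
C(7,2) = 21; 2^2 = 4; (-2)^5 = -32.
Coefficient = 21 · 4 · (-32) = -2688.

-2688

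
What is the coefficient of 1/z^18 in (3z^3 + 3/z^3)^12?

General term: C(12,j)·(3z^3)^j·(3/z^3)^(12-j), with z-exponent 3j − 3(12−j) = 6j − 36.
Set 6j − 36 = -18: j = 3.
C(12,3) = 220; 3^3 = 27; 3^9 = 19683.
Coefficient = 220 · 27 · 19683 = 116917020.

116917020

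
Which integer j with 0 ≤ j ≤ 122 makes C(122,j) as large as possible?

61

C(122,j) is maximized at j = 122/2 = 61.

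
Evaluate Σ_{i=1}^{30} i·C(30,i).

16106127360

Since i·C(30,i) = 30·C(29,i−1), the sum is 30·2^29 = 30·536870912 = 16106127360.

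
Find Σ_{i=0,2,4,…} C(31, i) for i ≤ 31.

1073741824

Even-i terms of row 31 sum to 2^30 = 1073741824.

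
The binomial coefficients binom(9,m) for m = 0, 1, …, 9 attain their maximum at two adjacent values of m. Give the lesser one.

4

For odd n = 9, C(9,m) peaks at m = (n−1)/2 and (n+1)/2; the lesser is 4.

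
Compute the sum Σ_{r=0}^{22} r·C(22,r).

46137344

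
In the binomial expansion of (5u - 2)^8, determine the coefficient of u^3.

The general term is C(8,j)·(5u)^j·(-2)^(8-j); the u^3 term has j = 3.
C(8,3) = 56.
Coefficient = C(8,3) · 5^3 · (-2)^5 = 56 · 125 · (-32) = -224000.

-224000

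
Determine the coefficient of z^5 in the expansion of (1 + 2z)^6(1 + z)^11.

Coefficient of z^5 = Σ_{j} C(6,j)·2^j·C(11,5-j)·1^(5-j) for j from 0 to 5.
= 462 + 3960 + 9900 + 8800 + 2640 + 192 = 25954.

25954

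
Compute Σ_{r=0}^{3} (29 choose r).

1 + 29 + 406 + 3654 = 4090.

4090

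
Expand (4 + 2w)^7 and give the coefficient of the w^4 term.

The general term is C(7,j)·(4)^j·(2w)^(7-j); the w^4 term has j = 3.
C(7,3) = 35.
Coefficient = C(7,3) · 4^3 · 2^4 = 35 · 64 · 16 = 35840.

35840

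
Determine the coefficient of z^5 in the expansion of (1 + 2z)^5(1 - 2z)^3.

192

Coefficient of z^5 = Σ_{j} C(5,j)·2^j·C(3,5-j)·(-2)^(5-j) for j from 2 to 5.
= (-320) + 960 + (-480) + 32 = 192.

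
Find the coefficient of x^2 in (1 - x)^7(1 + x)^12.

3

Coefficient of x^2 = Σ_{j} C(7,j)·(-1)^j·C(12,2-j)·1^(2-j) for j from 0 to 2.
= 66 + (-84) + 21 = 3.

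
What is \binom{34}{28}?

C(34,28) = C(34,6) by symmetry.
C(34,6) = (34·33·32·31·30·29) / 6! = 968330880 / 720 = 1344904.

1344904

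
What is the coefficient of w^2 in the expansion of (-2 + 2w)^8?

The general term is C(8,j)·(-2)^j·(2w)^(8-j); the w^2 term has j = 6.
C(8,6) = 28.
Coefficient = C(8,6) · (-2)^6 · 2^2 = 28 · 64 · 4 = 7168.

7168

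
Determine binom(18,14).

C(18,14) = C(18,4) by symmetry.
C(18,4) = (18·17·16·15) / 4! = 73440 / 24 = 3060.

3060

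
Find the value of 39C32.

C(39,32) = C(39,7) by symmetry.
C(39,7) = (39·38·37·36·35·34·33) / 7! = 77519922480 / 5040 = 15380937.

15380937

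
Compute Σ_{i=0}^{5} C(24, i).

55455

1 + 24 + 276 + 2024 + 10626 + 42504 = 55455.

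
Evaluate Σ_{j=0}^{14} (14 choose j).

The entries of row 14 sum to 2^14 = 16384.

16384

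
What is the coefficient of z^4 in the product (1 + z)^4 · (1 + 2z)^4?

321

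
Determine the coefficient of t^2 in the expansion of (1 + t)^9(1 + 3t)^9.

603

Coefficient of t^2 = Σ_{j} C(9,j)·1^j·C(9,2-j)·3^(2-j) for j from 0 to 2.
= 324 + 243 + 36 = 603.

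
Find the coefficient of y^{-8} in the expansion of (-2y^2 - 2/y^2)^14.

General term: C(14,j)·(-2y^2)^j·(-2/y^2)^(14-j), with y-exponent 2j − 2(14−j) = 4j − 28.
Set 4j − 28 = -8: j = 5.
C(14,5) = 2002; (-2)^5 = -32; (-2)^9 = -512.
Coefficient = 2002 · (-32) · (-512) = 32800768.

32800768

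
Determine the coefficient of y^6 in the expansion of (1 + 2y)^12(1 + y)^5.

284000

Coefficient of y^6 = Σ_{j} C(12,j)·2^j·C(5,6-j)·1^(6-j) for j from 1 to 6.
= 24 + 1320 + 17600 + 79200 + 126720 + 59136 = 284000.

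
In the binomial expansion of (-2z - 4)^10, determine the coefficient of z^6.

The general term is C(10,j)·(-2z)^j·(-4)^(10-j); the z^6 term has j = 6.
C(10,6) = 210.
Coefficient = C(10,6) · (-2)^6 · (-4)^4 = 210 · 64 · 256 = 3440640.

3440640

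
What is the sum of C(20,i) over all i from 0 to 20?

Setting x = 1 in (1+x)^20 gives Σ C(20,i) = 2^20 = 1048576.

1048576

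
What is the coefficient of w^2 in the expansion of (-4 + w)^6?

The general term is C(6,j)·(-4)^j·(w)^(6-j); the w^2 term has j = 4.
C(6,4) = 15.
Coefficient = C(6,4) · (-4)^4 = 15 · 256 = 3840.

3840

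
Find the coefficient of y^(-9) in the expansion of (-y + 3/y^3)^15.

General term: C(15,j)·(-y)^j·(3/y^3)^(15-j), with y-exponent 1j − 3(15−j) = 4j − 45.
Set 4j − 45 = -9: j = 9.
C(15,9) = 5005; (-1)^9 = -1; 3^6 = 729.
Coefficient = 5005 · (-1) · 729 = -3648645.

-3648645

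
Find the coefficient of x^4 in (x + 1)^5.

5

The general term is C(5,j)·(x)^j·(1)^(5-j); the x^4 term has j = 4.
C(5,4) = 5.
Coefficient = C(5,4) = 5.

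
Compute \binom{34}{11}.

286097760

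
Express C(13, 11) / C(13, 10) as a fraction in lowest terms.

C(n,k+1)/C(n,k) = (n−k)/(k+1) = (13−10)/(10+1) = 3/11.

3/11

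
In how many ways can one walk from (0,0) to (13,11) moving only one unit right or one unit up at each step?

2496144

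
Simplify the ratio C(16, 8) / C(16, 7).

9/8

C(n,k+1)/C(n,k) = (n−k)/(k+1) = (16−7)/(7+1) = 9/8.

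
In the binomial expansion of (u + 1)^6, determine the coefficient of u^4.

The general term is C(6,j)·(u)^j·(1)^(6-j); the u^4 term has j = 4.
C(6,4) = 15.
Coefficient = C(6,4) = 15.

15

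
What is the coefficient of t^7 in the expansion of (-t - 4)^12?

The general term is C(12,j)·(-t)^j·(-4)^(12-j); the t^7 term has j = 7.
C(12,7) = 792.
Coefficient = C(12,7) · (-1)^7 · (-4)^5 = 792 · (-1) · (-1024) = 811008.

811008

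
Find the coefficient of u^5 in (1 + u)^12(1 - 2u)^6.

180

Coefficient of u^5 = Σ_{j} C(12,j)·1^j·C(6,5-j)·(-2)^(5-j) for j from 0 to 5.
= (-192) + 2880 + (-10560) + 13200 + (-5940) + 792 = 180.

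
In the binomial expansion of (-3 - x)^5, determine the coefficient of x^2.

-270

The general term is C(5,j)·(-3)^j·(-x)^(5-j); the x^2 term has j = 3.
C(5,3) = 10.
Coefficient = C(5,3) · (-3)^3 = 10 · (-27) = -270.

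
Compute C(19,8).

C(19,8) = (19·18·17·16·15·14·13·12) / 8! = 3047466240 / 40320 = 75582.

75582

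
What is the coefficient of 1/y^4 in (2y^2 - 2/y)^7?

General term: C(7,j)·(2y^2)^j·(-2/y)^(7-j), with y-exponent 2j − 1(7−j) = 3j − 7.
Set 3j − 7 = -4: j = 1.
C(7,1) = 7; 2^1 = 2; (-2)^6 = 64.
Coefficient = 7 · 2 · 64 = 896.

896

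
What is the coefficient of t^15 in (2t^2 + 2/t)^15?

98402304

General term: C(15,j)·(2t^2)^j·(2/t)^(15-j), with t-exponent 2j − 1(15−j) = 3j − 15.
Set 3j − 15 = 15: j = 10.
C(15,10) = 3003; 2^10 = 1024; 2^5 = 32.
Coefficient = 3003 · 1024 · 32 = 98402304.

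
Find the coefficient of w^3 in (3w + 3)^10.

The general term is C(10,j)·(3w)^j·(3)^(10-j); the w^3 term has j = 3.
C(10,3) = 120.
Coefficient = C(10,3) · 3^3 · 3^7 = 120 · 27 · 2187 = 7085880.

7085880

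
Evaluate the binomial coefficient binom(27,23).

17550

C(27,23) = C(27,4) by symmetry.
C(27,4) = (27·26·25·24) / 4! = 421200 / 24 = 17550.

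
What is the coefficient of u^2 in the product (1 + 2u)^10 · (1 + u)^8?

368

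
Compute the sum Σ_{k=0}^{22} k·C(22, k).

46137344

Differentiating (1+x)^22 and setting x=1: Σ k·C(22,k) = 22·2^21 = 46137344.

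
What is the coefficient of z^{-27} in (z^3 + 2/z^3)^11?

11264

General term: C(11,j)·(z^3)^j·(2/z^3)^(11-j), with z-exponent 3j − 3(11−j) = 6j − 33.
Set 6j − 33 = -27: j = 1.
C(11,1) = 11; 1^1 = 1; 2^10 = 1024.
Coefficient = 11 · 1 · 1024 = 11264.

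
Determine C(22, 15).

C(22,15) = C(22,7) by symmetry.
C(22,7) = (22·21·20·19·18·17·16) / 7! = 859541760 / 5040 = 170544.

170544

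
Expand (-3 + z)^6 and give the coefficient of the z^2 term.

1215

The general term is C(6,j)·(-3)^j·(z)^(6-j); the z^2 term has j = 4.
C(6,4) = 15.
Coefficient = C(6,4) · (-3)^4 = 15 · 81 = 1215.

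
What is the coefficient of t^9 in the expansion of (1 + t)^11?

55

The general term is C(11,j)·(1)^j·(t)^(11-j); the t^9 term has j = 2.
C(11,2) = 55.
Coefficient = C(11,2) = 55.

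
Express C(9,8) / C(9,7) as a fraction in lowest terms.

1/4

C(n,k+1)/C(n,k) = (n−k)/(k+1) = (9−7)/(7+1) = 2/8 = 1/4.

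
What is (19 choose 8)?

75582

C(19,8) = (19·18·17·16·15·14·13·12) / 8! = 3047466240 / 40320 = 75582.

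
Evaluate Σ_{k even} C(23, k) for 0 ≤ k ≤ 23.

Half of (1+1)^23 + (1−1)^23 gives the even-index sum: 2^22 = 4194304.

4194304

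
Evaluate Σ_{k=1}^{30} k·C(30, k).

16106127360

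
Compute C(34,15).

1855967520

C(34,15) = (34·33·32·31·30·29·28·27·26·25·24·23·22·21·20) / 15! = 2427001153744527360000 / 1307674368000 = 1855967520.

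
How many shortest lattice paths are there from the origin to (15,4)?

Each path is a sequence of 19 steps with 15 rights: C(19,15) = 3876.

3876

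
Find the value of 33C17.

C(33,17) = C(33,16) by symmetry.
C(33,16) = (33·32·31·30·29·28·27·26·25·24·23·22·21·20·19·18) / 16! = 24412776311194951680000 / 20922789888000 = 1166803110.

1166803110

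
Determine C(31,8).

7888725

C(31,8) = (31·30·29·28·27·26·25·24) / 8! = 318073392000 / 40320 = 7888725.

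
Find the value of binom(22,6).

74613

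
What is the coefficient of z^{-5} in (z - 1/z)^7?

General term: C(7,j)·(z)^j·(-1/z)^(7-j), with z-exponent 1j − 1(7−j) = 2j − 7.
Set 2j − 7 = -5: j = 1.
C(7,1) = 7; 1^1 = 1; (-1)^6 = 1.
Coefficient = 7 · 1 · 1 = 7.

7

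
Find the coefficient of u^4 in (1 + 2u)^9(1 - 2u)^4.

Coefficient of u^4 = Σ_{j} C(9,j)·2^j·C(4,4-j)·(-2)^(4-j) for j from 0 to 4.
= 16 + (-576) + 3456 + (-5376) + 2016 = -464.

-464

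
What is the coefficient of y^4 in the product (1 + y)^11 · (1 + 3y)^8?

Coefficient of y^4 = Σ_{j} C(11,j)·1^j·C(8,4-j)·3^(4-j) for j from 0 to 4.
= 5670 + 16632 + 13860 + 3960 + 330 = 40452.

40452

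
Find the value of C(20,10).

184756

C(20,10) = (20·19·18·17·16·15·14·13·12·11) / 10! = 670442572800 / 3628800 = 184756.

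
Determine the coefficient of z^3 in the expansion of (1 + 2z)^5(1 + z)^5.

390

Coefficient of z^3 = Σ_{j} C(5,j)·2^j·C(5,3-j)·1^(3-j) for j from 0 to 3.
= 10 + 100 + 200 + 80 = 390.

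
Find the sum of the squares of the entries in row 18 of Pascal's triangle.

Σ C(18,k)² is the coefficient of x^18 in (1+x)^18(1+x)^18 = (1+x)^36, i.e. C(36,18) = 9075135300.

9075135300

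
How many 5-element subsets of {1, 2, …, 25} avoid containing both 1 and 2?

51359

All 5-subsets: C(25,5) = 53130. Those containing both fixed elements: C(23,3) = 1771.
53130 − 1771 = 51359.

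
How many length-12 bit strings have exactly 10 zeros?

Choose the 10 positions: C(12,10) = 66.

66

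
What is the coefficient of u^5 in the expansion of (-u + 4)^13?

-84344832

The general term is C(13,j)·(-u)^j·(4)^(13-j); the u^5 term has j = 5.
C(13,5) = 1287.
Coefficient = C(13,5) · (-1)^5 · 4^8 = 1287 · (-1) · 65536 = -84344832.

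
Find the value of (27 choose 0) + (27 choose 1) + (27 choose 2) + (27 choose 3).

1 + 27 + 351 + 2925 = 3304.

3304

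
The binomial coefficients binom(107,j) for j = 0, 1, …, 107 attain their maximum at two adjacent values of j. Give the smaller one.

53

For odd n = 107, C(107,j) peaks at j = (n−1)/2 and (n+1)/2; the smaller is 53.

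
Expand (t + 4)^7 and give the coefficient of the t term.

28672

The general term is C(7,j)·(t)^j·(4)^(7-j); the t^1 term has j = 1.
C(7,1) = 7.
Coefficient = C(7,1) · 4^6 = 7 · 4096 = 28672.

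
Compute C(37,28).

C(37,28) = C(37,9) by symmetry.
C(37,9) = (37·36·35·34·33·32·31·30·29) / 9! = 45143585625600 / 362880 = 124403620.

124403620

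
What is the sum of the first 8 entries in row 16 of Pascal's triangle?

1 + 16 + 120 + 560 + 1820 + 4368 + 8008 + 11440 = 26333.

26333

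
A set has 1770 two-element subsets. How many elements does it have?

60

n(n−1)/2 = 1770 ⇒ n(n−1) = 3540. Since 60·59 = 3540, n = 60.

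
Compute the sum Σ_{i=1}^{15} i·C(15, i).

245760

Since i·C(15,i) = 15·C(14,i−1), the sum is 15·2^14 = 15·16384 = 245760.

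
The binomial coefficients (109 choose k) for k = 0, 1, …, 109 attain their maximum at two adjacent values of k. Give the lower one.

54

For odd n = 109, C(109,k) peaks at k = (n−1)/2 and (n+1)/2; the lower is 54.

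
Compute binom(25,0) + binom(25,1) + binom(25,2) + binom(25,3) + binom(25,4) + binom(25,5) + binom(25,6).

1 + 25 + 300 + 2300 + 12650 + 53130 + 177100 = 245506.

245506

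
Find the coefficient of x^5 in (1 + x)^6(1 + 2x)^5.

2668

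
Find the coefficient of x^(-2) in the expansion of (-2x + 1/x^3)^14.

General term: C(14,j)·(-2x)^j·(1/x^3)^(14-j), with x-exponent 1j − 3(14−j) = 4j − 42.
Set 4j − 42 = -2: j = 10.
C(14,10) = 1001; (-2)^10 = 1024; 1^4 = 1.
Coefficient = 1001 · 1024 · 1 = 1025024.

1025024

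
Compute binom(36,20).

C(36,20) = C(36,16) by symmetry.
C(36,16) = (36·35·34·33·32·31·30·29·28·27·26·25·24·23·22·21) / 16! = 152901072685905223680000 / 20922789888000 = 7307872110.

7307872110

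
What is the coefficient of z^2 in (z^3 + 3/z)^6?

General term: C(6,j)·(z^3)^j·(3/z)^(6-j), with z-exponent 3j − 1(6−j) = 4j − 6.
Set 4j − 6 = 2: j = 2.
C(6,2) = 15; 1^2 = 1; 3^4 = 81.
Coefficient = 15 · 1 · 81 = 1215.

1215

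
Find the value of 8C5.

56

C(8,5) = C(8,3) by symmetry.
C(8,3) = (8·7·6) / 3! = 336 / 6 = 56.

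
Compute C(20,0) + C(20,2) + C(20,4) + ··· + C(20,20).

Even-k terms of row 20 sum to 2^19 = 524288.

524288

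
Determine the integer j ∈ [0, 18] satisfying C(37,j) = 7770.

3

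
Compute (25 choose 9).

2042975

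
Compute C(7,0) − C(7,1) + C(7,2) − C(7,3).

The partial alternating sum Σ_{k=0}^{3} (−1)^k C(7,k) = (−1)^3 C(6,3) = -20.

-20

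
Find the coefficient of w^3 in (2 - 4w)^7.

The general term is C(7,j)·(2)^j·(-4w)^(7-j); the w^3 term has j = 4.
C(7,4) = 35.
Coefficient = C(7,4) · 2^4 · (-4)^3 = 35 · 16 · (-64) = -35840.

-35840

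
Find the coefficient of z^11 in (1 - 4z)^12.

The general term is C(12,j)·(1)^j·(-4z)^(12-j); the z^11 term has j = 1.
C(12,1) = 12.
Coefficient = C(12,1) · (-4)^11 = 12 · (-4194304) = -50331648.

-50331648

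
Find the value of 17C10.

19448

C(17,10) = C(17,7) by symmetry.
C(17,7) = (17·16·15·14·13·12·11) / 7! = 98017920 / 5040 = 19448.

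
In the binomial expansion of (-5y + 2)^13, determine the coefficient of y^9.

The general term is C(13,j)·(-5y)^j·(2)^(13-j); the y^9 term has j = 9.
C(13,9) = 715.
Coefficient = C(13,9) · (-5)^9 · 2^4 = 715 · (-1953125) · 16 = -22343750000.

-22343750000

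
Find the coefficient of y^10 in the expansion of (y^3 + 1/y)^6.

General term: C(6,j)·(y^3)^j·(1/y)^(6-j), with y-exponent 3j − 1(6−j) = 4j − 6.
Set 4j − 6 = 10: j = 4.
C(6,4) = 15; 1^4 = 1; 1^2 = 1.
Coefficient = 15 · 1 · 1 = 15.

15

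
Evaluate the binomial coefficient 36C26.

C(36,26) = C(36,10) by symmetry.
C(36,10) = (36·35·34·33·32·31·30·29·28·27) / 10! = 922393263052800 / 3628800 = 254186856.

254186856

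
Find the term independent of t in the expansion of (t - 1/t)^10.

-252

General term: C(10,j)·(t)^j·(-1/t)^(10-j), with t-exponent 1j − 1(10−j) = 2j − 10.
Set 2j − 10 = 0: j = 5.
C(10,5) = 252; 1^5 = 1; (-1)^5 = -1.
Coefficient = 252 · 1 · (-1) = -252.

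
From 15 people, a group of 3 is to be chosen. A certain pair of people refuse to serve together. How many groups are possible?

442

All 3-subsets: C(15,3) = 455. Those containing both fixed elements: C(13,1) = 13.
455 − 13 = 442.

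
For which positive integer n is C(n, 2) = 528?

33

n(n−1)/2 = 528 ⇒ n(n−1) = 1056. Since 33·32 = 1056, n = 33.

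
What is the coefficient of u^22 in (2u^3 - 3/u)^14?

-249080832

General term: C(14,j)·(2u^3)^j·(-3/u)^(14-j), with u-exponent 3j − 1(14−j) = 4j − 14.
Set 4j − 14 = 22: j = 9.
C(14,9) = 2002; 2^9 = 512; (-3)^5 = -243.
Coefficient = 2002 · 512 · (-243) = -249080832.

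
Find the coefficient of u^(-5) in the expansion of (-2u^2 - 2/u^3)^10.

General term: C(10,j)·(-2u^2)^j·(-2/u^3)^(10-j), with u-exponent 2j − 3(10−j) = 5j − 30.
Set 5j − 30 = -5: j = 5.
C(10,5) = 252; (-2)^5 = -32; (-2)^5 = -32.
Coefficient = 252 · (-32) · (-32) = 258048.

258048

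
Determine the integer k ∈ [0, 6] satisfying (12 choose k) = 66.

2

C(12,k) increases on 0 ≤ k ≤ 6. C(12,1) = 12 and C(12,2) = 66, so k = 2.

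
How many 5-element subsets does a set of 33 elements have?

237336

C(33,5) = (33·32·31·30·29) / 5! = 28480320 / 120 = 237336.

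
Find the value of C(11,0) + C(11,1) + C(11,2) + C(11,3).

232

1 + 11 + 55 + 165 = 232.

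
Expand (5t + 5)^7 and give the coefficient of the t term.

546875

The general term is C(7,j)·(5t)^j·(5)^(7-j); the t^1 term has j = 1.
C(7,1) = 7.
Coefficient = C(7,1) · 5^1 · 5^6 = 7 · 5 · 15625 = 546875.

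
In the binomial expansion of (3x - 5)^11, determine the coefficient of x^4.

The general term is C(11,j)·(3x)^j·(-5)^(11-j); the x^4 term has j = 4.
C(11,4) = 330.
Coefficient = C(11,4) · 3^4 · (-5)^7 = 330 · 81 · (-78125) = -2088281250.

-2088281250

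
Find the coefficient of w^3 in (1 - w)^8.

-56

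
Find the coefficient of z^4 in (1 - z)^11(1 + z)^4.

-43

Coefficient of z^4 = Σ_{j} C(11,j)·(-1)^j·C(4,4-j)·1^(4-j) for j from 0 to 4.
= 1 + (-44) + 330 + (-660) + 330 = -43.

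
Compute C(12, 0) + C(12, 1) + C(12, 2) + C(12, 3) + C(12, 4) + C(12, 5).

1 + 12 + 66 + 220 + 495 + 792 = 1586.

1586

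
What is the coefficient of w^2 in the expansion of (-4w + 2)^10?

184320

The general term is C(10,j)·(-4w)^j·(2)^(10-j); the w^2 term has j = 2.
C(10,2) = 45.
Coefficient = C(10,2) · (-4)^2 · 2^8 = 45 · 16 · 256 = 184320.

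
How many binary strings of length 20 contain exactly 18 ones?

Choose the 18 positions: C(20,18) = 190.

190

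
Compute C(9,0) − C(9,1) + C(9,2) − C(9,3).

-56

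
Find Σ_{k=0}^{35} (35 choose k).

34359738368

The entries of row 35 sum to 2^35 = 34359738368.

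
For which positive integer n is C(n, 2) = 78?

n(n−1)/2 = 78 ⇒ n(n−1) = 156. Since 13·12 = 156, n = 13.

13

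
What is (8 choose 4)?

70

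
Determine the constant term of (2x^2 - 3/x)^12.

51963120

General term: C(12,j)·(2x^2)^j·(-3/x)^(12-j), with x-exponent 2j − 1(12−j) = 3j − 12.
Set 3j − 12 = 0: j = 4.
C(12,4) = 495; 2^4 = 16; (-3)^8 = 6561.
Coefficient = 495 · 16 · 6561 = 51963120.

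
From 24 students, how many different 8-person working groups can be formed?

735471

This is C(24,8) = 735471.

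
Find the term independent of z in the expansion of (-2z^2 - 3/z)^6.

General term: C(6,j)·(-2z^2)^j·(-3/z)^(6-j), with z-exponent 2j − 1(6−j) = 3j − 6.
Set 3j − 6 = 0: j = 2.
C(6,2) = 15; (-2)^2 = 4; (-3)^4 = 81.
Coefficient = 15 · 4 · 81 = 4860.

4860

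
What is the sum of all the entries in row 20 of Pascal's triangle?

1048576

Setting x = 1 in (1+x)^20 gives Σ C(20,i) = 2^20 = 1048576.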